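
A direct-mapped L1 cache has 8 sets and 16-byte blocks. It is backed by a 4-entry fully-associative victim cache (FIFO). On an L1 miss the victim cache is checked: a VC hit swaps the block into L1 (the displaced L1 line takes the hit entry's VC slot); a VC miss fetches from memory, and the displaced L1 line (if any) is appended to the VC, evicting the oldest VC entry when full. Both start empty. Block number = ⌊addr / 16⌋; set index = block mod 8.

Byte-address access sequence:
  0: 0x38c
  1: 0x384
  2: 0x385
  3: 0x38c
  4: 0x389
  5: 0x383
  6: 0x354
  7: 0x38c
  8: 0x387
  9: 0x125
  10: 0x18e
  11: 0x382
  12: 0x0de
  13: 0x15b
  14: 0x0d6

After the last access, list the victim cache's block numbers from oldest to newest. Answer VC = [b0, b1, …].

VC = [24, 53, 21]

0: 0x38c (blk 56, set 0) → MISS  vc=[]
1: 0x384 (blk 56, set 0) → L1-HIT  vc=[]
2: 0x385 (blk 56, set 0) → L1-HIT  vc=[]
3: 0x38c (blk 56, set 0) → L1-HIT  vc=[]
4: 0x389 (blk 56, set 0) → L1-HIT  vc=[]
5: 0x383 (blk 56, set 0) → L1-HIT  vc=[]
6: 0x354 (blk 53, set 5) → MISS  vc=[]
7: 0x38c (blk 56, set 0) → L1-HIT  vc=[]
8: 0x387 (blk 56, set 0) → L1-HIT  vc=[]
9: 0x125 (blk 18, set 2) → MISS  vc=[]
10: 0x18e (blk 24, set 0) → MISS  vc=[56]
11: 0x382 (blk 56, set 0) → VC-HIT  vc=[24]
12: 0xde (blk 13, set 5) → MISS  vc=[24, 53]
13: 0x15b (blk 21, set 5) → MISS  vc=[24, 53, 13]
14: 0xd6 (blk 13, set 5) → VC-HIT  vc=[24, 53, 21]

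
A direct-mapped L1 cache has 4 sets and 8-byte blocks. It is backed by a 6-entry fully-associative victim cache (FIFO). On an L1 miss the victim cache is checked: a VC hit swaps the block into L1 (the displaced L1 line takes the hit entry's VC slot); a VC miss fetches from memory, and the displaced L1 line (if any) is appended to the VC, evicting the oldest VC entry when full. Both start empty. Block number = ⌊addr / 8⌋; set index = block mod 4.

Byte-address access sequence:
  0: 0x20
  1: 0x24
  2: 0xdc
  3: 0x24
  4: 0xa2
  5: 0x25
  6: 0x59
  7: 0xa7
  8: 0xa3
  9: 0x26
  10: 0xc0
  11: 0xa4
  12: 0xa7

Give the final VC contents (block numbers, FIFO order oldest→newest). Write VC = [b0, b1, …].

#0 0x20→b4/s0 MISS; vc=[]
#1 0x24→b4/s0 L1-HIT; vc=[]
#2 0xdc→b27/s3 MISS; vc=[]
#3 0x24→b4/s0 L1-HIT; vc=[]
#4 0xa2→b20/s0 MISS; vc=[4]
#5 0x25→b4/s0 VC-HIT; vc=[20]
#6 0x59→b11/s3 MISS; vc=[20,27]
#7 0xa7→b20/s0 VC-HIT; vc=[4,27]
#8 0xa3→b20/s0 L1-HIT; vc=[4,27]
#9 0x26→b4/s0 VC-HIT; vc=[20,27]
#10 0xc0→b24/s0 MISS; vc=[20,27,4]
#11 0xa4→b20/s0 VC-HIT; vc=[24,27,4]
#12 0xa7→b20/s0 L1-HIT; vc=[24,27,4]

VC = [24, 27, 4]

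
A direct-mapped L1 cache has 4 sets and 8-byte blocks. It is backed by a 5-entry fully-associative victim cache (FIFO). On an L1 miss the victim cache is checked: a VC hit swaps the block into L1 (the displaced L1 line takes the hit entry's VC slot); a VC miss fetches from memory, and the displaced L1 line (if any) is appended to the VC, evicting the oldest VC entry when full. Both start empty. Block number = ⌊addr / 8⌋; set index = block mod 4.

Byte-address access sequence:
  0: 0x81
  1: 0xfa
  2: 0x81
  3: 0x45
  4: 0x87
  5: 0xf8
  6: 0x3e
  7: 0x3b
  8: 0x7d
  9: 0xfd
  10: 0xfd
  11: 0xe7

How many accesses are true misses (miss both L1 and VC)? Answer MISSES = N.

MISSES = 6

  [0] addr=0x81 blk=16 s=0: MISS | VC []
  [1] addr=0xfa blk=31 s=3: MISS | VC []
  [2] addr=0x81 blk=16 s=0: L1-HIT | VC []
  [3] addr=0x45 blk=8 s=0: MISS | VC [16]
  [4] addr=0x87 blk=16 s=0: VC-HIT | VC [8]
  [5] addr=0xf8 blk=31 s=3: L1-HIT | VC [8]
  [6] addr=0x3e blk=7 s=3: MISS | VC [8, 31]
  [7] addr=0x3b blk=7 s=3: L1-HIT | VC [8, 31]
  [8] addr=0x7d blk=15 s=3: MISS | VC [8, 31, 7]
  [9] addr=0xfd blk=31 s=3: VC-HIT | VC [8, 15, 7]
  [10] addr=0xfd blk=31 s=3: L1-HIT | VC [8, 15, 7]
  [11] addr=0xe7 blk=28 s=0: MISS | VC [8, 15, 7, 16]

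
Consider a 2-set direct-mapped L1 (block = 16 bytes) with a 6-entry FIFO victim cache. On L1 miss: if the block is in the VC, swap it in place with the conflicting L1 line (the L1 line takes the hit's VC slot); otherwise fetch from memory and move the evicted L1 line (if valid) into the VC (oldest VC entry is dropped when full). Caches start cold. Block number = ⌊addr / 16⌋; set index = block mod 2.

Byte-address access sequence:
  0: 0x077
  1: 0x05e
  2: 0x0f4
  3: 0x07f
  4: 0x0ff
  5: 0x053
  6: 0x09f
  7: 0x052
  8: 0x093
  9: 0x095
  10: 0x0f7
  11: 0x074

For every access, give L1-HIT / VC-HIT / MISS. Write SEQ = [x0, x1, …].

SEQ = [MISS, MISS, MISS, VC-HIT, VC-HIT, VC-HIT, MISS, VC-HIT, VC-HIT, L1-HIT, VC-HIT, VC-HIT]

0: 0x77 (blk 7, set 1) → MISS  vc=[]
1: 0x5e (blk 5, set 1) → MISS  vc=[7]
2: 0xf4 (blk 15, set 1) → MISS  vc=[7, 5]
3: 0x7f (blk 7, set 1) → VC-HIT  vc=[15, 5]
4: 0xff (blk 15, set 1) → VC-HIT  vc=[7, 5]
5: 0x53 (blk 5, set 1) → VC-HIT  vc=[7, 15]
6: 0x9f (blk 9, set 1) → MISS  vc=[7, 15, 5]
7: 0x52 (blk 5, set 1) → VC-HIT  vc=[7, 15, 9]
8: 0x93 (blk 9, set 1) → VC-HIT  vc=[7, 15, 5]
9: 0x95 (blk 9, set 1) → L1-HIT  vc=[7, 15, 5]
10: 0xf7 (blk 15, set 1) → VC-HIT  vc=[7, 9, 5]
11: 0x74 (blk 7, set 1) → VC-HIT  vc=[15, 9, 5]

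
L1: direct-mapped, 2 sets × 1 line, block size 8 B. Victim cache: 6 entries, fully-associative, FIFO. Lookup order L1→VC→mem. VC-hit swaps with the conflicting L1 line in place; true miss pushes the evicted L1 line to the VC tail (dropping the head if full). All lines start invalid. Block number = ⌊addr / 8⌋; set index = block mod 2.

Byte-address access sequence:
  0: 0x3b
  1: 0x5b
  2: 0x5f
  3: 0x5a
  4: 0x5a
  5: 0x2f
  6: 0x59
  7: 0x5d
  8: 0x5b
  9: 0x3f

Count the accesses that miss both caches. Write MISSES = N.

  [0] addr=0x3b blk=7 s=1: MISS | VC []
  [1] addr=0x5b blk=11 s=1: MISS | VC [7]
  [2] addr=0x5f blk=11 s=1: L1-HIT | VC [7]
  [3] addr=0x5a blk=11 s=1: L1-HIT | VC [7]
  [4] addr=0x5a blk=11 s=1: L1-HIT | VC [7]
  [5] addr=0x2f blk=5 s=1: MISS | VC [7, 11]
  [6] addr=0x59 blk=11 s=1: VC-HIT | VC [7, 5]
  [7] addr=0x5d blk=11 s=1: L1-HIT | VC [7, 5]
  [8] addr=0x5b blk=11 s=1: L1-HIT | VC [7, 5]
  [9] addr=0x3f blk=7 s=1: VC-HIT | VC [11, 5]

MISSES = 3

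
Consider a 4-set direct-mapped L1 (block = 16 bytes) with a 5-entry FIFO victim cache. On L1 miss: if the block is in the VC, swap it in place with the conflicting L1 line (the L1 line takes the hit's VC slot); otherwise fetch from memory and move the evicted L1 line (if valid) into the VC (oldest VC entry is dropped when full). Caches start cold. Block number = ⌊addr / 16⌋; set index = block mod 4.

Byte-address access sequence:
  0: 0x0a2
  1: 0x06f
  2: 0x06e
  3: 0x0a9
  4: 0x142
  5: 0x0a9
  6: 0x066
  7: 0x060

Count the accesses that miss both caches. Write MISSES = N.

#0 0xa2→b10/s2 MISS; vc=[]
#1 0x6f→b6/s2 MISS; vc=[10]
#2 0x6e→b6/s2 L1-HIT; vc=[10]
#3 0xa9→b10/s2 VC-HIT; vc=[6]
#4 0x142→b20/s0 MISS; vc=[6]
#5 0xa9→b10/s2 L1-HIT; vc=[6]
#6 0x66→b6/s2 VC-HIT; vc=[10]
#7 0x60→b6/s2 L1-HIT; vc=[10]

MISSES = 3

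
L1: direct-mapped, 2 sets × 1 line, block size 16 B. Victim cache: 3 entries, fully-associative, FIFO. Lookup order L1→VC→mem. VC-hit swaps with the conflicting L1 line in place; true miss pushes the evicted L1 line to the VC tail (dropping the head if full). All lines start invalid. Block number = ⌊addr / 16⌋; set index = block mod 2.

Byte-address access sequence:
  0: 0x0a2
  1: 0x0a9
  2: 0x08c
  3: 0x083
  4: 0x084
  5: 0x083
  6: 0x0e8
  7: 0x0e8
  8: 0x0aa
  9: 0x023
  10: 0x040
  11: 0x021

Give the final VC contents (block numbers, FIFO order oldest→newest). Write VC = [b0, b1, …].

  [0] addr=0xa2 blk=10 s=0: MISS | VC []
  [1] addr=0xa9 blk=10 s=0: L1-HIT | VC []
  [2] addr=0x8c blk=8 s=0: MISS | VC [10]
  [3] addr=0x83 blk=8 s=0: L1-HIT | VC [10]
  [4] addr=0x84 blk=8 s=0: L1-HIT | VC [10]
  [5] addr=0x83 blk=8 s=0: L1-HIT | VC [10]
  [6] addr=0xe8 blk=14 s=0: MISS | VC [10, 8]
  [7] addr=0xe8 blk=14 s=0: L1-HIT | VC [10, 8]
  [8] addr=0xaa blk=10 s=0: VC-HIT | VC [14, 8]
  [9] addr=0x23 blk=2 s=0: MISS | VC [14, 8, 10]
  [10] addr=0x40 blk=4 s=0: MISS | VC [8, 10, 2]
  [11] addr=0x21 blk=2 s=0: VC-HIT | VC [8, 10, 4]

VC = [8, 10, 4]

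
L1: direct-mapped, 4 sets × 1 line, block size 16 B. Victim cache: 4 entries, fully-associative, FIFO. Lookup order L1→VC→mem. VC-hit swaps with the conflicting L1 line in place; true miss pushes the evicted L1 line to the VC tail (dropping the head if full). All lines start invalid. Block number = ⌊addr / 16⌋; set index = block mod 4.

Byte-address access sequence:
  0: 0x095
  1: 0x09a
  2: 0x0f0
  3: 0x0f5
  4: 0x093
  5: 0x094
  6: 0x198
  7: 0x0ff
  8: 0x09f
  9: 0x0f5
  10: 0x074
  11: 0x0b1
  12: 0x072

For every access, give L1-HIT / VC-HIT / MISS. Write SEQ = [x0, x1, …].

SEQ = [MISS, L1-HIT, MISS, L1-HIT, L1-HIT, L1-HIT, MISS, L1-HIT, VC-HIT, L1-HIT, MISS, MISS, VC-HIT]

  [0] addr=0x95 blk=9 s=1: MISS | VC []
  [1] addr=0x9a blk=9 s=1: L1-HIT | VC []
  [2] addr=0xf0 blk=15 s=3: MISS | VC []
  [3] addr=0xf5 blk=15 s=3: L1-HIT | VC []
  [4] addr=0x93 blk=9 s=1: L1-HIT | VC []
  [5] addr=0x94 blk=9 s=1: L1-HIT | VC []
  [6] addr=0x198 blk=25 s=1: MISS | VC [9]
  [7] addr=0xff blk=15 s=3: L1-HIT | VC [9]
  [8] addr=0x9f blk=9 s=1: VC-HIT | VC [25]
  [9] addr=0xf5 blk=15 s=3: L1-HIT | VC [25]
  [10] addr=0x74 blk=7 s=3: MISS | VC [25, 15]
  [11] addr=0xb1 blk=11 s=3: MISS | VC [25, 15, 7]
  [12] addr=0x72 blk=7 s=3: VC-HIT | VC [25, 15, 11]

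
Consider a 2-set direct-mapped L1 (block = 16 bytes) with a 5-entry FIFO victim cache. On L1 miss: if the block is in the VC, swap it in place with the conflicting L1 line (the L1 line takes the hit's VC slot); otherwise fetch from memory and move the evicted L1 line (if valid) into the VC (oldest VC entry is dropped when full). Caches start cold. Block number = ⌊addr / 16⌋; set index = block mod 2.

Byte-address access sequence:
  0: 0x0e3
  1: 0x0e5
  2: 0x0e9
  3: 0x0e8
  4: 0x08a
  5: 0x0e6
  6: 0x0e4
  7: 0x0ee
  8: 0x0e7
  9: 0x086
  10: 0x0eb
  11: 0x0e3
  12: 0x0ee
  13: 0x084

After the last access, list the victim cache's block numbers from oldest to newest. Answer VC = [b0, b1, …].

VC = [14]

0: 0xe3 (blk 14, set 0) → MISS  vc=[]
1: 0xe5 (blk 14, set 0) → L1-HIT  vc=[]
2: 0xe9 (blk 14, set 0) → L1-HIT  vc=[]
3: 0xe8 (blk 14, set 0) → L1-HIT  vc=[]
4: 0x8a (blk 8, set 0) → MISS  vc=[14]
5: 0xe6 (blk 14, set 0) → VC-HIT  vc=[8]
6: 0xe4 (blk 14, set 0) → L1-HIT  vc=[8]
7: 0xee (blk 14, set 0) → L1-HIT  vc=[8]
8: 0xe7 (blk 14, set 0) → L1-HIT  vc=[8]
9: 0x86 (blk 8, set 0) → VC-HIT  vc=[14]
10: 0xeb (blk 14, set 0) → VC-HIT  vc=[8]
11: 0xe3 (blk 14, set 0) → L1-HIT  vc=[8]
12: 0xee (blk 14, set 0) → L1-HIT  vc=[8]
13: 0x84 (blk 8, set 0) → VC-HIT  vc=[14]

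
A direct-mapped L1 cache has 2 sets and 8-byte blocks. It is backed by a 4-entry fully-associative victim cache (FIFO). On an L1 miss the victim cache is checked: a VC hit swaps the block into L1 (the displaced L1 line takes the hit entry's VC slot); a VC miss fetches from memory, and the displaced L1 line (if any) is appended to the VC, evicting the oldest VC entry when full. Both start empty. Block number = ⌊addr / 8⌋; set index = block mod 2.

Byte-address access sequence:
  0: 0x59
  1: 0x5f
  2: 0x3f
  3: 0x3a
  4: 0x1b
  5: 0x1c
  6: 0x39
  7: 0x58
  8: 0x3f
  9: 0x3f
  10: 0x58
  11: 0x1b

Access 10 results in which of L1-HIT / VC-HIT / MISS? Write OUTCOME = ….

OUTCOME = VC-HIT

#0 0x59→b11/s1 MISS; vc=[]
#1 0x5f→b11/s1 L1-HIT; vc=[]
#2 0x3f→b7/s1 MISS; vc=[11]
#3 0x3a→b7/s1 L1-HIT; vc=[11]
#4 0x1b→b3/s1 MISS; vc=[11,7]
#5 0x1c→b3/s1 L1-HIT; vc=[11,7]
#6 0x39→b7/s1 VC-HIT; vc=[11,3]
#7 0x58→b11/s1 VC-HIT; vc=[7,3]
#8 0x3f→b7/s1 VC-HIT; vc=[11,3]
#9 0x3f→b7/s1 L1-HIT; vc=[11,3]
#10 0x58→b11/s1 VC-HIT; vc=[7,3]
#11 0x1b→b3/s1 VC-HIT; vc=[7,11]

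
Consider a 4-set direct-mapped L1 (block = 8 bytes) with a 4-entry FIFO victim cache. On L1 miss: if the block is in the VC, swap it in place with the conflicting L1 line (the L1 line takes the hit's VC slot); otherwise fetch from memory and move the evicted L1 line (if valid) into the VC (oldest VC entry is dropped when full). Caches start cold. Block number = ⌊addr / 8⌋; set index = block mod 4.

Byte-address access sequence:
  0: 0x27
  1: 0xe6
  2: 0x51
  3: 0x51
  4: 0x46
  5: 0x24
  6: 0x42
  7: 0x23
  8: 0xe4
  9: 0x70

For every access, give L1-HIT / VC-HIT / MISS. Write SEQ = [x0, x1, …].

#0 0x27→b4/s0 MISS; vc=[]
#1 0xe6→b28/s0 MISS; vc=[4]
#2 0x51→b10/s2 MISS; vc=[4]
#3 0x51→b10/s2 L1-HIT; vc=[4]
#4 0x46→b8/s0 MISS; vc=[4,28]
#5 0x24→b4/s0 VC-HIT; vc=[8,28]
#6 0x42→b8/s0 VC-HIT; vc=[4,28]
#7 0x23→b4/s0 VC-HIT; vc=[8,28]
#8 0xe4→b28/s0 VC-HIT; vc=[8,4]
#9 0x70→b14/s2 MISS; vc=[8,4,10]

SEQ = [MISS, MISS, MISS, L1-HIT, MISS, VC-HIT, VC-HIT, VC-HIT, VC-HIT, MISS]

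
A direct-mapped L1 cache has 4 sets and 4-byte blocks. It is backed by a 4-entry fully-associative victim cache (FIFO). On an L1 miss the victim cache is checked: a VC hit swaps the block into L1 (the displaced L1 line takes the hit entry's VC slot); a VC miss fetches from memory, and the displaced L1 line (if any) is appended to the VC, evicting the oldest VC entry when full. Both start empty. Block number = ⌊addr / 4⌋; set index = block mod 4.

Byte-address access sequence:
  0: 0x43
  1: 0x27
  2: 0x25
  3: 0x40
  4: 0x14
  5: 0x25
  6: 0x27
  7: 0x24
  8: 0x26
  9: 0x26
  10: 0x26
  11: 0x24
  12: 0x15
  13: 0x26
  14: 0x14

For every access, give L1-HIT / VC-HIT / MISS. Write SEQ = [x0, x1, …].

SEQ = [MISS, MISS, L1-HIT, L1-HIT, MISS, VC-HIT, L1-HIT, L1-HIT, L1-HIT, L1-HIT, L1-HIT, L1-HIT, VC-HIT, VC-HIT, VC-HIT]

0: 0x43 (blk 16, set 0) → MISS  vc=[]
1: 0x27 (blk 9, set 1) → MISS  vc=[]
2: 0x25 (blk 9, set 1) → L1-HIT  vc=[]
3: 0x40 (blk 16, set 0) → L1-HIT  vc=[]
4: 0x14 (blk 5, set 1) → MISS  vc=[9]
5: 0x25 (blk 9, set 1) → VC-HIT  vc=[5]
6: 0x27 (blk 9, set 1) → L1-HIT  vc=[5]
7: 0x24 (blk 9, set 1) → L1-HIT  vc=[5]
8: 0x26 (blk 9, set 1) → L1-HIT  vc=[5]
9: 0x26 (blk 9, set 1) → L1-HIT  vc=[5]
10: 0x26 (blk 9, set 1) → L1-HIT  vc=[5]
11: 0x24 (blk 9, set 1) → L1-HIT  vc=[5]
12: 0x15 (blk 5, set 1) → VC-HIT  vc=[9]
13: 0x26 (blk 9, set 1) → VC-HIT  vc=[5]
14: 0x14 (blk 5, set 1) → VC-HIT  vc=[9]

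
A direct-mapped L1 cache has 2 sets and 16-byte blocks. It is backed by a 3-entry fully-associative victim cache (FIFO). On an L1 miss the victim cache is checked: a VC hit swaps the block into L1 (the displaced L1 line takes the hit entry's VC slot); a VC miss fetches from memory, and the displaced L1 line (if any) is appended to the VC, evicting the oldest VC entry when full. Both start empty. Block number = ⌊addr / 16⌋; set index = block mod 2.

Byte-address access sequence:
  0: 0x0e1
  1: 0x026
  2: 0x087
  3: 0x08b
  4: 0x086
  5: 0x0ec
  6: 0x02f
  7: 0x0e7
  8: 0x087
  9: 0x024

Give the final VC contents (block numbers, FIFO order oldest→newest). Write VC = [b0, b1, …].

  [0] addr=0xe1 blk=14 s=0: MISS | VC []
  [1] addr=0x26 blk=2 s=0: MISS | VC [14]
  [2] addr=0x87 blk=8 s=0: MISS | VC [14, 2]
  [3] addr=0x8b blk=8 s=0: L1-HIT | VC [14, 2]
  [4] addr=0x86 blk=8 s=0: L1-HIT | VC [14, 2]
  [5] addr=0xec blk=14 s=0: VC-HIT | VC [8, 2]
  [6] addr=0x2f blk=2 s=0: VC-HIT | VC [8, 14]
  [7] addr=0xe7 blk=14 s=0: VC-HIT | VC [8, 2]
  [8] addr=0x87 blk=8 s=0: VC-HIT | VC [14, 2]
  [9] addr=0x24 blk=2 s=0: VC-HIT | VC [14, 8]

VC = [14, 8]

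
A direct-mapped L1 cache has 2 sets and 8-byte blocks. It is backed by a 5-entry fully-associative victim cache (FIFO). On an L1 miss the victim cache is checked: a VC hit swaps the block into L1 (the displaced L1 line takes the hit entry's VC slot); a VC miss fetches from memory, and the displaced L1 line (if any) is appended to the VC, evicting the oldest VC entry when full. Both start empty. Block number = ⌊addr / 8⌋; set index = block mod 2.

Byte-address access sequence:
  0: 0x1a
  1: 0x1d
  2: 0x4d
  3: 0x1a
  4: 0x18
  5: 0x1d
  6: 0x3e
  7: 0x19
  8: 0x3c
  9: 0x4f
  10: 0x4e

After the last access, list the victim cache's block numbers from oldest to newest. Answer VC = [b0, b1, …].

VC = [7, 3]

  [0] addr=0x1a blk=3 s=1: MISS | VC []
  [1] addr=0x1d blk=3 s=1: L1-HIT | VC []
  [2] addr=0x4d blk=9 s=1: MISS | VC [3]
  [3] addr=0x1a blk=3 s=1: VC-HIT | VC [9]
  [4] addr=0x18 blk=3 s=1: L1-HIT | VC [9]
  [5] addr=0x1d blk=3 s=1: L1-HIT | VC [9]
  [6] addr=0x3e blk=7 s=1: MISS | VC [9, 3]
  [7] addr=0x19 blk=3 s=1: VC-HIT | VC [9, 7]
  [8] addr=0x3c blk=7 s=1: VC-HIT | VC [9, 3]
  [9] addr=0x4f blk=9 s=1: VC-HIT | VC [7, 3]
  [10] addr=0x4e blk=9 s=1: L1-HIT | VC [7, 3]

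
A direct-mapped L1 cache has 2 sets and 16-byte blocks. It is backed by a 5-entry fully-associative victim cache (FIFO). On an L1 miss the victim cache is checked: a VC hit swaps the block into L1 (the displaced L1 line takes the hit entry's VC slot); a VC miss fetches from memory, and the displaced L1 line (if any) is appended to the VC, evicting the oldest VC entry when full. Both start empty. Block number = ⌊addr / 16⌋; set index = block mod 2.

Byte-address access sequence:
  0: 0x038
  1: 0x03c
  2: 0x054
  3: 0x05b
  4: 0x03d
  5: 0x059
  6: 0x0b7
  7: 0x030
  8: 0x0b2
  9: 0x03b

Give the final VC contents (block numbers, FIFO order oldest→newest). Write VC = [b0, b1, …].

  [0] addr=0x38 blk=3 s=1: MISS | VC []
  [1] addr=0x3c blk=3 s=1: L1-HIT | VC []
  [2] addr=0x54 blk=5 s=1: MISS | VC [3]
  [3] addr=0x5b blk=5 s=1: L1-HIT | VC [3]
  [4] addr=0x3d blk=3 s=1: VC-HIT | VC [5]
  [5] addr=0x59 blk=5 s=1: VC-HIT | VC [3]
  [6] addr=0xb7 blk=11 s=1: MISS | VC [3, 5]
  [7] addr=0x30 blk=3 s=1: VC-HIT | VC [11, 5]
  [8] addr=0xb2 blk=11 s=1: VC-HIT | VC [3, 5]
  [9] addr=0x3b blk=3 s=1: VC-HIT | VC [11, 5]

VC = [11, 5]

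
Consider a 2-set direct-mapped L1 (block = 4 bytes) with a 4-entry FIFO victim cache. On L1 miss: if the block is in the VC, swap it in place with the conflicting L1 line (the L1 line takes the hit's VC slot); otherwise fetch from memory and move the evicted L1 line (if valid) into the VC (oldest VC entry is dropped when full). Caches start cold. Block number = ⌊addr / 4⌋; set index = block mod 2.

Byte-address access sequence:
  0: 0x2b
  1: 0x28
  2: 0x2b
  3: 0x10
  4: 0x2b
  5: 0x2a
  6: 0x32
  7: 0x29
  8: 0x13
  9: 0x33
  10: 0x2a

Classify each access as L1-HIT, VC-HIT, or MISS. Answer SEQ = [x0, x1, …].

  [0] addr=0x2b blk=10 s=0: MISS | VC []
  [1] addr=0x28 blk=10 s=0: L1-HIT | VC []
  [2] addr=0x2b blk=10 s=0: L1-HIT | VC []
  [3] addr=0x10 blk=4 s=0: MISS | VC [10]
  [4] addr=0x2b blk=10 s=0: VC-HIT | VC [4]
  [5] addr=0x2a blk=10 s=0: L1-HIT | VC [4]
  [6] addr=0x32 blk=12 s=0: MISS | VC [4, 10]
  [7] addr=0x29 blk=10 s=0: VC-HIT | VC [4, 12]
  [8] addr=0x13 blk=4 s=0: VC-HIT | VC [10, 12]
  [9] addr=0x33 blk=12 s=0: VC-HIT | VC [10, 4]
  [10] addr=0x2a blk=10 s=0: VC-HIT | VC [12, 4]

SEQ = [MISS, L1-HIT, L1-HIT, MISS, VC-HIT, L1-HIT, MISS, VC-HIT, VC-HIT, VC-HIT, VC-HIT]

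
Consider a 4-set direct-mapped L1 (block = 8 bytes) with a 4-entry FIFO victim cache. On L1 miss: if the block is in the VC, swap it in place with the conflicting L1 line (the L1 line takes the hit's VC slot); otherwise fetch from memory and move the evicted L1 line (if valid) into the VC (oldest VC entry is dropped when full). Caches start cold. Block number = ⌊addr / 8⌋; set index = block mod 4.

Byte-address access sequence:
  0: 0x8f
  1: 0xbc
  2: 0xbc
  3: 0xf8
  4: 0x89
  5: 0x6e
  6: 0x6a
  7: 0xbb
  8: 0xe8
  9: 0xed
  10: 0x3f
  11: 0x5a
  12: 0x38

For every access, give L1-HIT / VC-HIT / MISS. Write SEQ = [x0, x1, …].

  [0] addr=0x8f blk=17 s=1: MISS | VC []
  [1] addr=0xbc blk=23 s=3: MISS | VC []
  [2] addr=0xbc blk=23 s=3: L1-HIT | VC []
  [3] addr=0xf8 blk=31 s=3: MISS | VC [23]
  [4] addr=0x89 blk=17 s=1: L1-HIT | VC [23]
  [5] addr=0x6e blk=13 s=1: MISS | VC [23, 17]
  [6] addr=0x6a blk=13 s=1: L1-HIT | VC [23, 17]
  [7] addr=0xbb blk=23 s=3: VC-HIT | VC [31, 17]
  [8] addr=0xe8 blk=29 s=1: MISS | VC [31, 17, 13]
  [9] addr=0xed blk=29 s=1: L1-HIT | VC [31, 17, 13]
  [10] addr=0x3f blk=7 s=3: MISS | VC [31, 17, 13, 23]
  [11] addr=0x5a blk=11 s=3: MISS | VC [17, 13, 23, 7]
  [12] addr=0x38 blk=7 s=3: VC-HIT | VC [17, 13, 23, 11]

SEQ = [MISS, MISS, L1-HIT, MISS, L1-HIT, MISS, L1-HIT, VC-HIT, MISS, L1-HIT, MISS, MISS, VC-HIT]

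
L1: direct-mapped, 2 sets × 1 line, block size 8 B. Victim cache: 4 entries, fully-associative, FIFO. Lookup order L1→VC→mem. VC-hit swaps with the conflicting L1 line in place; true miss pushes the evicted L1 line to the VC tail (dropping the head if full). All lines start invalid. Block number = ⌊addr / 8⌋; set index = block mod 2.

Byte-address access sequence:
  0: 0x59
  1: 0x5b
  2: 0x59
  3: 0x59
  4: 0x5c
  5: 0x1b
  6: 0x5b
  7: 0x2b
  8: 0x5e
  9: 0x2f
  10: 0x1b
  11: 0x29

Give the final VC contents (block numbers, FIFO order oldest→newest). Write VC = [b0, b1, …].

0: 0x59 (blk 11, set 1) → MISS  vc=[]
1: 0x5b (blk 11, set 1) → L1-HIT  vc=[]
2: 0x59 (blk 11, set 1) → L1-HIT  vc=[]
3: 0x59 (blk 11, set 1) → L1-HIT  vc=[]
4: 0x5c (blk 11, set 1) → L1-HIT  vc=[]
5: 0x1b (blk 3, set 1) → MISS  vc=[11]
6: 0x5b (blk 11, set 1) → VC-HIT  vc=[3]
7: 0x2b (blk 5, set 1) → MISS  vc=[3, 11]
8: 0x5e (blk 11, set 1) → VC-HIT  vc=[3, 5]
9: 0x2f (blk 5, set 1) → VC-HIT  vc=[3, 11]
10: 0x1b (blk 3, set 1) → VC-HIT  vc=[5, 11]
11: 0x29 (blk 5, set 1) → VC-HIT  vc=[3, 11]

VC = [3, 11]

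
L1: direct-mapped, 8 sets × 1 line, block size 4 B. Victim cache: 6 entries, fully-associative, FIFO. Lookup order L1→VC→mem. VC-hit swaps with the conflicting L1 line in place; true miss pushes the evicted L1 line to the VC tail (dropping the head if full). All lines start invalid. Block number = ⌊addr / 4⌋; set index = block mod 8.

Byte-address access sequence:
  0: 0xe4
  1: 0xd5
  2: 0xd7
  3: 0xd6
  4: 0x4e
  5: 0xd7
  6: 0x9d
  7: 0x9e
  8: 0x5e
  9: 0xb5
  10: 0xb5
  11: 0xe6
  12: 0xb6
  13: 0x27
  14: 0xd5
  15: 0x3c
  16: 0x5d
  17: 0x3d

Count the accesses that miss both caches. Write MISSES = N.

MISSES = 8

0: 0xe4 (blk 57, set 1) → MISS  vc=[]
1: 0xd5 (blk 53, set 5) → MISS  vc=[]
2: 0xd7 (blk 53, set 5) → L1-HIT  vc=[]
3: 0xd6 (blk 53, set 5) → L1-HIT  vc=[]
4: 0x4e (blk 19, set 3) → MISS  vc=[]
5: 0xd7 (blk 53, set 5) → L1-HIT  vc=[]
6: 0x9d (blk 39, set 7) → MISS  vc=[]
7: 0x9e (blk 39, set 7) → L1-HIT  vc=[]
8: 0x5e (blk 23, set 7) → MISS  vc=[39]
9: 0xb5 (blk 45, set 5) → MISS  vc=[39, 53]
10: 0xb5 (blk 45, set 5) → L1-HIT  vc=[39, 53]
11: 0xe6 (blk 57, set 1) → L1-HIT  vc=[39, 53]
12: 0xb6 (blk 45, set 5) → L1-HIT  vc=[39, 53]
13: 0x27 (blk 9, set 1) → MISS  vc=[39, 53, 57]
14: 0xd5 (blk 53, set 5) → VC-HIT  vc=[39, 45, 57]
15: 0x3c (blk 15, set 7) → MISS  vc=[39, 45, 57, 23]
16: 0x5d (blk 23, set 7) → VC-HIT  vc=[39, 45, 57, 15]
17: 0x3d (blk 15, set 7) → VC-HIT  vc=[39, 45, 57, 23]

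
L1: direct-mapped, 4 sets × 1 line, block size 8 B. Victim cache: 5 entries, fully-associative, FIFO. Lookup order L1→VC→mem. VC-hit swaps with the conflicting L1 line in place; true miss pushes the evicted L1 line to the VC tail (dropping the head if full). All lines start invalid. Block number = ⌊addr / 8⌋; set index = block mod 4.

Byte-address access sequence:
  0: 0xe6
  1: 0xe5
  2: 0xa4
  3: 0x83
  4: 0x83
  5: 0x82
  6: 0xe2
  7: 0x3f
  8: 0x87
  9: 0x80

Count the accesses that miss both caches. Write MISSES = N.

MISSES = 4

0: 0xe6 (blk 28, set 0) → MISS  vc=[]
1: 0xe5 (blk 28, set 0) → L1-HIT  vc=[]
2: 0xa4 (blk 20, set 0) → MISS  vc=[28]
3: 0x83 (blk 16, set 0) → MISS  vc=[28, 20]
4: 0x83 (blk 16, set 0) → L1-HIT  vc=[28, 20]
5: 0x82 (blk 16, set 0) → L1-HIT  vc=[28, 20]
6: 0xe2 (blk 28, set 0) → VC-HIT  vc=[16, 20]
7: 0x3f (blk 7, set 3) → MISS  vc=[16, 20]
8: 0x87 (blk 16, set 0) → VC-HIT  vc=[28, 20]
9: 0x80 (blk 16, set 0) → L1-HIT  vc=[28, 20]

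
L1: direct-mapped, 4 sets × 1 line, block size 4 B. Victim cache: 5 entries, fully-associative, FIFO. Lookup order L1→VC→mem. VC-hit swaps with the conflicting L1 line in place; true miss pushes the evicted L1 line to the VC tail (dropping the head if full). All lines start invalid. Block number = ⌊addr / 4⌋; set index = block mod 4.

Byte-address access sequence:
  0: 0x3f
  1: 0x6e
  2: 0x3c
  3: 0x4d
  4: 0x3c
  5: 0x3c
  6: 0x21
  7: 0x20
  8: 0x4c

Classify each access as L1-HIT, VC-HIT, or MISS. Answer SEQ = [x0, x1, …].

  [0] addr=0x3f blk=15 s=3: MISS | VC []
  [1] addr=0x6e blk=27 s=3: MISS | VC [15]
  [2] addr=0x3c blk=15 s=3: VC-HIT | VC [27]
  [3] addr=0x4d blk=19 s=3: MISS | VC [27, 15]
  [4] addr=0x3c blk=15 s=3: VC-HIT | VC [27, 19]
  [5] addr=0x3c blk=15 s=3: L1-HIT | VC [27, 19]
  [6] addr=0x21 blk=8 s=0: MISS | VC [27, 19]
  [7] addr=0x20 blk=8 s=0: L1-HIT | VC [27, 19]
  [8] addr=0x4c blk=19 s=3: VC-HIT | VC [27, 15]

SEQ = [MISS, MISS, VC-HIT, MISS, VC-HIT, L1-HIT, MISS, L1-HIT, VC-HIT]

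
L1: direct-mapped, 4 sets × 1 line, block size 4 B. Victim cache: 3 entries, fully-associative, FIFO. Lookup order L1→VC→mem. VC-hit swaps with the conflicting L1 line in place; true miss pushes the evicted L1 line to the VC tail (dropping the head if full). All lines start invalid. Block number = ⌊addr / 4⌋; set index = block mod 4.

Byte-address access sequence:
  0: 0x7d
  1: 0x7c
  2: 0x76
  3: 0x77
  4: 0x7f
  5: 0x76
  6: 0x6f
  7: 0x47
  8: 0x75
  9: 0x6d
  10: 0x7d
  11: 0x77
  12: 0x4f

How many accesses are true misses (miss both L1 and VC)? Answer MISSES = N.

MISSES = 5

  [0] addr=0x7d blk=31 s=3: MISS | VC []
  [1] addr=0x7c blk=31 s=3: L1-HIT | VC []
  [2] addr=0x76 blk=29 s=1: MISS | VC []
  [3] addr=0x77 blk=29 s=1: L1-HIT | VC []
  [4] addr=0x7f blk=31 s=3: L1-HIT | VC []
  [5] addr=0x76 blk=29 s=1: L1-HIT | VC []
  [6] addr=0x6f blk=27 s=3: MISS | VC [31]
  [7] addr=0x47 blk=17 s=1: MISS | VC [31, 29]
  [8] addr=0x75 blk=29 s=1: VC-HIT | VC [31, 17]
  [9] addr=0x6d blk=27 s=3: L1-HIT | VC [31, 17]
  [10] addr=0x7d blk=31 s=3: VC-HIT | VC [27, 17]
  [11] addr=0x77 blk=29 s=1: L1-HIT | VC [27, 17]
  [12] addr=0x4f blk=19 s=3: MISS | VC [27, 17, 31]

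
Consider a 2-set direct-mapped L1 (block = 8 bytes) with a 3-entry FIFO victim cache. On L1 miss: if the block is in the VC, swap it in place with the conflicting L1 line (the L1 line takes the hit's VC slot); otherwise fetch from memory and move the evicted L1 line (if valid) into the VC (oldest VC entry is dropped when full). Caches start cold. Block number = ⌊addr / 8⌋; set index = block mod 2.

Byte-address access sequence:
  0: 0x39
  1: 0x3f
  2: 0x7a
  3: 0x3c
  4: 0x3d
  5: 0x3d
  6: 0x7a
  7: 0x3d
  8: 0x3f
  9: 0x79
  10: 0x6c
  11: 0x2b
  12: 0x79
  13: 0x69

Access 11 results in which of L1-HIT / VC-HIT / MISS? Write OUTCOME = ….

OUTCOME = MISS

0: 0x39 (blk 7, set 1) → MISS  vc=[]
1: 0x3f (blk 7, set 1) → L1-HIT  vc=[]
2: 0x7a (blk 15, set 1) → MISS  vc=[7]
3: 0x3c (blk 7, set 1) → VC-HIT  vc=[15]
4: 0x3d (blk 7, set 1) → L1-HIT  vc=[15]
5: 0x3d (blk 7, set 1) → L1-HIT  vc=[15]
6: 0x7a (blk 15, set 1) → VC-HIT  vc=[7]
7: 0x3d (blk 7, set 1) → VC-HIT  vc=[15]
8: 0x3f (blk 7, set 1) → L1-HIT  vc=[15]
9: 0x79 (blk 15, set 1) → VC-HIT  vc=[7]
10: 0x6c (blk 13, set 1) → MISS  vc=[7, 15]
11: 0x2b (blk 5, set 1) → MISS  vc=[7, 15, 13]
12: 0x79 (blk 15, set 1) → VC-HIT  vc=[7, 5, 13]
13: 0x69 (blk 13, set 1) → VC-HIT  vc=[7, 5, 15]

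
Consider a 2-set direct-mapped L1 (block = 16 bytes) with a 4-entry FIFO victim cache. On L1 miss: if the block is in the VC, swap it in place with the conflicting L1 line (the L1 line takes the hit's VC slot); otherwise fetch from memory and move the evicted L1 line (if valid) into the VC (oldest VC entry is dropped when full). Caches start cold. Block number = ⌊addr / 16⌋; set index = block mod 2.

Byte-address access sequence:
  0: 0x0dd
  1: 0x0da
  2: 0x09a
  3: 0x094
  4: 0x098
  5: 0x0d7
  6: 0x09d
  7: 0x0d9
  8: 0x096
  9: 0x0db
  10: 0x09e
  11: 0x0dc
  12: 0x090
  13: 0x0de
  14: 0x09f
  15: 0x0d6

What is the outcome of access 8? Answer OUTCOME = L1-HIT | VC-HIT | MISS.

OUTCOME = VC-HIT

  [0] addr=0xdd blk=13 s=1: MISS | VC []
  [1] addr=0xda blk=13 s=1: L1-HIT | VC []
  [2] addr=0x9a blk=9 s=1: MISS | VC [13]
  [3] addr=0x94 blk=9 s=1: L1-HIT | VC [13]
  [4] addr=0x98 blk=9 s=1: L1-HIT | VC [13]
  [5] addr=0xd7 blk=13 s=1: VC-HIT | VC [9]
  [6] addr=0x9d blk=9 s=1: VC-HIT | VC [13]
  [7] addr=0xd9 blk=13 s=1: VC-HIT | VC [9]
  [8] addr=0x96 blk=9 s=1: VC-HIT | VC [13]
  [9] addr=0xdb blk=13 s=1: VC-HIT | VC [9]
  [10] addr=0x9e blk=9 s=1: VC-HIT | VC [13]
  [11] addr=0xdc blk=13 s=1: VC-HIT | VC [9]
  [12] addr=0x90 blk=9 s=1: VC-HIT | VC [13]
  [13] addr=0xde blk=13 s=1: VC-HIT | VC [9]
  [14] addr=0x9f blk=9 s=1: VC-HIT | VC [13]
  [15] addr=0xd6 blk=13 s=1: VC-HIT | VC [9]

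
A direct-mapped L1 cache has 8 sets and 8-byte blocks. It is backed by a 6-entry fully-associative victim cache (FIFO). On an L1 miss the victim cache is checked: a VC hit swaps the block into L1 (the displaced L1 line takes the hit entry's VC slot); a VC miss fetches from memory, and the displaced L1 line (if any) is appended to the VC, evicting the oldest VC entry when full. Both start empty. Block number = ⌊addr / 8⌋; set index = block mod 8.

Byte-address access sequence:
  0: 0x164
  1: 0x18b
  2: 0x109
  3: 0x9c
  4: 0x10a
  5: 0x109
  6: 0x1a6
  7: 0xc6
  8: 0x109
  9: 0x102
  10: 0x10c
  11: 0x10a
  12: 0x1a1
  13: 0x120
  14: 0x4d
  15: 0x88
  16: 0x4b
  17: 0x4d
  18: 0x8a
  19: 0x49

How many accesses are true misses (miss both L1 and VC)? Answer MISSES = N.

MISSES = 10

0: 0x164 (blk 44, set 4) → MISS  vc=[]
1: 0x18b (blk 49, set 1) → MISS  vc=[]
2: 0x109 (blk 33, set 1) → MISS  vc=[49]
3: 0x9c (blk 19, set 3) → MISS  vc=[49]
4: 0x10a (blk 33, set 1) → L1-HIT  vc=[49]
5: 0x109 (blk 33, set 1) → L1-HIT  vc=[49]
6: 0x1a6 (blk 52, set 4) → MISS  vc=[49, 44]
7: 0xc6 (blk 24, set 0) → MISS  vc=[49, 44]
8: 0x109 (blk 33, set 1) → L1-HIT  vc=[49, 44]
9: 0x102 (blk 32, set 0) → MISS  vc=[49, 44, 24]
10: 0x10c (blk 33, set 1) → L1-HIT  vc=[49, 44, 24]
11: 0x10a (blk 33, set 1) → L1-HIT  vc=[49, 44, 24]
12: 0x1a1 (blk 52, set 4) → L1-HIT  vc=[49, 44, 24]
13: 0x120 (blk 36, set 4) → MISS  vc=[49, 44, 24, 52]
14: 0x4d (blk 9, set 1) → MISS  vc=[49, 44, 24, 52, 33]
15: 0x88 (blk 17, set 1) → MISS  vc=[49, 44, 24, 52, 33, 9]
16: 0x4b (blk 9, set 1) → VC-HIT  vc=[49, 44, 24, 52, 33, 17]
17: 0x4d (blk 9, set 1) → L1-HIT  vc=[49, 44, 24, 52, 33, 17]
18: 0x8a (blk 17, set 1) → VC-HIT  vc=[49, 44, 24, 52, 33, 9]
19: 0x49 (blk 9, set 1) → VC-HIT  vc=[49, 44, 24, 52, 33, 17]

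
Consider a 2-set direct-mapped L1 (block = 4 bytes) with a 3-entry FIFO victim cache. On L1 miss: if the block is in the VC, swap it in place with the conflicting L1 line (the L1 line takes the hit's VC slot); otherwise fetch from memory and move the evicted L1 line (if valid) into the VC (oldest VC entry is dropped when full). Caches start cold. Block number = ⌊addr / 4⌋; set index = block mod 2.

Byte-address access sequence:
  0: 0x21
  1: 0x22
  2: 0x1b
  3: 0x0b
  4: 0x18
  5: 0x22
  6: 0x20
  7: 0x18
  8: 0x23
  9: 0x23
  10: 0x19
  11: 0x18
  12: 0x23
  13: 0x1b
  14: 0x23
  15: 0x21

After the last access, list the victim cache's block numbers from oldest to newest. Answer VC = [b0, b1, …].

0: 0x21 (blk 8, set 0) → MISS  vc=[]
1: 0x22 (blk 8, set 0) → L1-HIT  vc=[]
2: 0x1b (blk 6, set 0) → MISS  vc=[8]
3: 0xb (blk 2, set 0) → MISS  vc=[8, 6]
4: 0x18 (blk 6, set 0) → VC-HIT  vc=[8, 2]
5: 0x22 (blk 8, set 0) → VC-HIT  vc=[6, 2]
6: 0x20 (blk 8, set 0) → L1-HIT  vc=[6, 2]
7: 0x18 (blk 6, set 0) → VC-HIT  vc=[8, 2]
8: 0x23 (blk 8, set 0) → VC-HIT  vc=[6, 2]
9: 0x23 (blk 8, set 0) → L1-HIT  vc=[6, 2]
10: 0x19 (blk 6, set 0) → VC-HIT  vc=[8, 2]
11: 0x18 (blk 6, set 0) → L1-HIT  vc=[8, 2]
12: 0x23 (blk 8, set 0) → VC-HIT  vc=[6, 2]
13: 0x1b (blk 6, set 0) → VC-HIT  vc=[8, 2]
14: 0x23 (blk 8, set 0) → VC-HIT  vc=[6, 2]
15: 0x21 (blk 8, set 0) → L1-HIT  vc=[6, 2]

VC = [6, 2]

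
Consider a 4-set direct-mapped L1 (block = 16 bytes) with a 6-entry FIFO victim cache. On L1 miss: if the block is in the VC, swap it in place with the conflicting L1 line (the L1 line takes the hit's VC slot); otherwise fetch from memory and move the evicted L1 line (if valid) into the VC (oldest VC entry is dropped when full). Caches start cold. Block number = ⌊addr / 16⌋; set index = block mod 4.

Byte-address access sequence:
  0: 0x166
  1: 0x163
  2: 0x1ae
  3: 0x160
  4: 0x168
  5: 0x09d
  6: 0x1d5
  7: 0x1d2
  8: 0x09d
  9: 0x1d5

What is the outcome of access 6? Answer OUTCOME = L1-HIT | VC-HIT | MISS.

OUTCOME = MISS

#0 0x166→b22/s2 MISS; vc=[]
#1 0x163→b22/s2 L1-HIT; vc=[]
#2 0x1ae→b26/s2 MISS; vc=[22]
#3 0x160→b22/s2 VC-HIT; vc=[26]
#4 0x168→b22/s2 L1-HIT; vc=[26]
#5 0x9d→b9/s1 MISS; vc=[26]
#6 0x1d5→b29/s1 MISS; vc=[26,9]
#7 0x1d2→b29/s1 L1-HIT; vc=[26,9]
#8 0x9d→b9/s1 VC-HIT; vc=[26,29]
#9 0x1d5→b29/s1 VC-HIT; vc=[26,9]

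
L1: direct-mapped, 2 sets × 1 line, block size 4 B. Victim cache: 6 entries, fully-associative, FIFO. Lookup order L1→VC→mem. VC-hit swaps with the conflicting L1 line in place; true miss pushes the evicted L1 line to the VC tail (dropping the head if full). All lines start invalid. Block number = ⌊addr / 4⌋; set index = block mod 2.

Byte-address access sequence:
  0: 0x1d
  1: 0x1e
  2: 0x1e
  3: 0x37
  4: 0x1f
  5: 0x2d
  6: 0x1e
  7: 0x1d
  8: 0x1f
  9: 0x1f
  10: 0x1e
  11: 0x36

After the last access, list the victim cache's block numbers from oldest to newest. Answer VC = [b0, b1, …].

#0 0x1d→b7/s1 MISS; vc=[]
#1 0x1e→b7/s1 L1-HIT; vc=[]
#2 0x1e→b7/s1 L1-HIT; vc=[]
#3 0x37→b13/s1 MISS; vc=[7]
#4 0x1f→b7/s1 VC-HIT; vc=[13]
#5 0x2d→b11/s1 MISS; vc=[13,7]
#6 0x1e→b7/s1 VC-HIT; vc=[13,11]
#7 0x1d→b7/s1 L1-HIT; vc=[13,11]
#8 0x1f→b7/s1 L1-HIT; vc=[13,11]
#9 0x1f→b7/s1 L1-HIT; vc=[13,11]
#10 0x1e→b7/s1 L1-HIT; vc=[13,11]
#11 0x36→b13/s1 VC-HIT; vc=[7,11]

VC = [7, 11]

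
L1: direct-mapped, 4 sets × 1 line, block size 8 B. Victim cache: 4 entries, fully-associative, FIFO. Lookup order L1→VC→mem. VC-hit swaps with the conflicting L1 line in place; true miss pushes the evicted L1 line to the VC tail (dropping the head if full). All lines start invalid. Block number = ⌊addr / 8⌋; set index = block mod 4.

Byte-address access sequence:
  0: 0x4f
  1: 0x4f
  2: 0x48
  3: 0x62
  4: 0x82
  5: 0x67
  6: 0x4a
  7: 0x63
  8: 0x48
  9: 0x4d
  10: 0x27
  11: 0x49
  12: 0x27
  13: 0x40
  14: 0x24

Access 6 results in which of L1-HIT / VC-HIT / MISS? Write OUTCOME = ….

  [0] addr=0x4f blk=9 s=1: MISS | VC []
  [1] addr=0x4f blk=9 s=1: L1-HIT | VC []
  [2] addr=0x48 blk=9 s=1: L1-HIT | VC []
  [3] addr=0x62 blk=12 s=0: MISS | VC []
  [4] addr=0x82 blk=16 s=0: MISS | VC [12]
  [5] addr=0x67 blk=12 s=0: VC-HIT | VC [16]
  [6] addr=0x4a blk=9 s=1: L1-HIT | VC [16]
  [7] addr=0x63 blk=12 s=0: L1-HIT | VC [16]
  [8] addr=0x48 blk=9 s=1: L1-HIT | VC [16]
  [9] addr=0x4d blk=9 s=1: L1-HIT | VC [16]
  [10] addr=0x27 blk=4 s=0: MISS | VC [16, 12]
  [11] addr=0x49 blk=9 s=1: L1-HIT | VC [16, 12]
  [12] addr=0x27 blk=4 s=0: L1-HIT | VC [16, 12]
  [13] addr=0x40 blk=8 s=0: MISS | VC [16, 12, 4]
  [14] addr=0x24 blk=4 s=0: VC-HIT | VC [16, 12, 8]

OUTCOME = L1-HIT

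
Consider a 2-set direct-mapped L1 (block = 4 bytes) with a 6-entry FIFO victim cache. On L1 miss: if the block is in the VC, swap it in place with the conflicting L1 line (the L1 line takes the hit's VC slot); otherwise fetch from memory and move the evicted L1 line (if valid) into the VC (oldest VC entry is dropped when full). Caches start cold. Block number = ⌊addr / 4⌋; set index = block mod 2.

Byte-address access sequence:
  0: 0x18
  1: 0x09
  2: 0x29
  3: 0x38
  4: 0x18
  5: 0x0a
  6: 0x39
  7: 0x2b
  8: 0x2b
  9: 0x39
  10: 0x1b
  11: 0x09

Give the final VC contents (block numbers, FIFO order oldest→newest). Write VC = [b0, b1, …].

0: 0x18 (blk 6, set 0) → MISS  vc=[]
1: 0x9 (blk 2, set 0) → MISS  vc=[6]
2: 0x29 (blk 10, set 0) → MISS  vc=[6, 2]
3: 0x38 (blk 14, set 0) → MISS  vc=[6, 2, 10]
4: 0x18 (blk 6, set 0) → VC-HIT  vc=[14, 2, 10]
5: 0xa (blk 2, set 0) → VC-HIT  vc=[14, 6, 10]
6: 0x39 (blk 14, set 0) → VC-HIT  vc=[2, 6, 10]
7: 0x2b (blk 10, set 0) → VC-HIT  vc=[2, 6, 14]
8: 0x2b (blk 10, set 0) → L1-HIT  vc=[2, 6, 14]
9: 0x39 (blk 14, set 0) → VC-HIT  vc=[2, 6, 10]
10: 0x1b (blk 6, set 0) → VC-HIT  vc=[2, 14, 10]
11: 0x9 (blk 2, set 0) → VC-HIT  vc=[6, 14, 10]

VC = [6, 14, 10]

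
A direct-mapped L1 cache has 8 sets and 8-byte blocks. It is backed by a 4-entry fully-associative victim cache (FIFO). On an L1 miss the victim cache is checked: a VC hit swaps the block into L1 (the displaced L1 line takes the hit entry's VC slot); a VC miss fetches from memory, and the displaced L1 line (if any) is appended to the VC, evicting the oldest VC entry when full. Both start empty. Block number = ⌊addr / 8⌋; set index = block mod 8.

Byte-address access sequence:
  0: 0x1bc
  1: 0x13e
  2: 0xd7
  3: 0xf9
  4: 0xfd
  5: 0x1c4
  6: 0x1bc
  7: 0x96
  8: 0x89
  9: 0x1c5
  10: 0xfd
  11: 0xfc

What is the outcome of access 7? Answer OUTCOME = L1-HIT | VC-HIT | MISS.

  [0] addr=0x1bc blk=55 s=7: MISS | VC []
  [1] addr=0x13e blk=39 s=7: MISS | VC [55]
  [2] addr=0xd7 blk=26 s=2: MISS | VC [55]
  [3] addr=0xf9 blk=31 s=7: MISS | VC [55, 39]
  [4] addr=0xfd blk=31 s=7: L1-HIT | VC [55, 39]
  [5] addr=0x1c4 blk=56 s=0: MISS | VC [55, 39]
  [6] addr=0x1bc blk=55 s=7: VC-HIT | VC [31, 39]
  [7] addr=0x96 blk=18 s=2: MISS | VC [31, 39, 26]
  [8] addr=0x89 blk=17 s=1: MISS | VC [31, 39, 26]
  [9] addr=0x1c5 blk=56 s=0: L1-HIT | VC [31, 39, 26]
  [10] addr=0xfd blk=31 s=7: VC-HIT | VC [55, 39, 26]
  [11] addr=0xfc blk=31 s=7: L1-HIT | VC [55, 39, 26]

OUTCOME = MISS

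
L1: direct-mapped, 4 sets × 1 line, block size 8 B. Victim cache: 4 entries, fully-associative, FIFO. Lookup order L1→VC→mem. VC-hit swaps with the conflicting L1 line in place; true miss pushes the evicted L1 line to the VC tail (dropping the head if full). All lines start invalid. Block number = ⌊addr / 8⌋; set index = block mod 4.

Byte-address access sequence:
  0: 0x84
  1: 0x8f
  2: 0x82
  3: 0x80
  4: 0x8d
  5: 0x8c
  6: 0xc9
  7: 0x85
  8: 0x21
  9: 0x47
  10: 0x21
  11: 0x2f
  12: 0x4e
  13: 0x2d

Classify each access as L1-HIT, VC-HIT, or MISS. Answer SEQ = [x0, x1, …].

SEQ = [MISS, MISS, L1-HIT, L1-HIT, L1-HIT, L1-HIT, MISS, L1-HIT, MISS, MISS, VC-HIT, MISS, MISS, VC-HIT]

#0 0x84→b16/s0 MISS; vc=[]
#1 0x8f→b17/s1 MISS; vc=[]
#2 0x82→b16/s0 L1-HIT; vc=[]
#3 0x80→b16/s0 L1-HIT; vc=[]
#4 0x8d→b17/s1 L1-HIT; vc=[]
#5 0x8c→b17/s1 L1-HIT; vc=[]
#6 0xc9→b25/s1 MISS; vc=[17]
#7 0x85→b16/s0 L1-HIT; vc=[17]
#8 0x21→b4/s0 MISS; vc=[17,16]
#9 0x47→b8/s0 MISS; vc=[17,16,4]
#10 0x21→b4/s0 VC-HIT; vc=[17,16,8]
#11 0x2f→b5/s1 MISS; vc=[17,16,8,25]
#12 0x4e→b9/s1 MISS; vc=[16,8,25,5]
#13 0x2d→b5/s1 VC-HIT; vc=[16,8,25,9]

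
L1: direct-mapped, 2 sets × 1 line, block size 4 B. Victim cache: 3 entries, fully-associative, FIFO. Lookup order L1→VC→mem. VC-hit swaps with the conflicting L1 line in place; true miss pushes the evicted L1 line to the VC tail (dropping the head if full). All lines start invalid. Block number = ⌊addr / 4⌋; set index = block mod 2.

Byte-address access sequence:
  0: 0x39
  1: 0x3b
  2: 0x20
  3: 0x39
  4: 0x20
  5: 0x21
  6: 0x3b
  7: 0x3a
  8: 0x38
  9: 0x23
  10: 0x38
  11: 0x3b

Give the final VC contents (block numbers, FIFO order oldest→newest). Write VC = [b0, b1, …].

  [0] addr=0x39 blk=14 s=0: MISS | VC []
  [1] addr=0x3b blk=14 s=0: L1-HIT | VC []
  [2] addr=0x20 blk=8 s=0: MISS | VC [14]
  [3] addr=0x39 blk=14 s=0: VC-HIT | VC [8]
  [4] addr=0x20 blk=8 s=0: VC-HIT | VC [14]
  [5] addr=0x21 blk=8 s=0: L1-HIT | VC [14]
  [6] addr=0x3b blk=14 s=0: VC-HIT | VC [8]
  [7] addr=0x3a blk=14 s=0: L1-HIT | VC [8]
  [8] addr=0x38 blk=14 s=0: L1-HIT | VC [8]
  [9] addr=0x23 blk=8 s=0: VC-HIT | VC [14]
  [10] addr=0x38 blk=14 s=0: VC-HIT | VC [8]
  [11] addr=0x3b blk=14 s=0: L1-HIT | VC [8]

VC = [8]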